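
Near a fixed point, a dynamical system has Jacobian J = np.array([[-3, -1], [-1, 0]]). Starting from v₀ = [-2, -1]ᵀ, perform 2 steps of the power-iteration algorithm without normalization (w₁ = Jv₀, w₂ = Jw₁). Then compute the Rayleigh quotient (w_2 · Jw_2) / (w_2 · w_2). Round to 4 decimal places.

w1 = Jv₀ = (7, 2)
w2 = Jw1 = (-23, -7)
Jw2 = (76, 23)
w2·Jw2 = (-23)·76 + (-7)·23 = -1909; w2·w2 = (-23)·(-23) + (-7)·(-7) = 578
λ ≈ -1909/578 = -3.3028

-3.3028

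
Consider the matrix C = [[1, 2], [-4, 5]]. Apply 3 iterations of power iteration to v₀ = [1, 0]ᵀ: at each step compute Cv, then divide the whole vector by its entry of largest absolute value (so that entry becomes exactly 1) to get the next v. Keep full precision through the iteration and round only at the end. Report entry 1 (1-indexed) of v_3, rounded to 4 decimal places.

0.5978

Cv0 = (1.00000, -4.00000); divide by -4.00000 → v1 = (-0.25000, 1.00000)
Cv1 = (1.75000, 6.00000); divide by 6.00000 → v2 = (0.29167, 1.00000)
Cv2 = (2.29167, 3.83333); divide by 3.83333 → v3 = (0.59783, 1.00000)
Requested entry of v3: -55/-92 = 0.5978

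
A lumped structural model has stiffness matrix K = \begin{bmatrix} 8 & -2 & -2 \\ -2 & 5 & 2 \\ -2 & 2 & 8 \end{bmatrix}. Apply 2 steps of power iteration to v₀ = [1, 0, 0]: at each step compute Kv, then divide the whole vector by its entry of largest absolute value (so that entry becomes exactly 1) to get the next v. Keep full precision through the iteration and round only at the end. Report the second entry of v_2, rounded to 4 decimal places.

Kv0 = (8.00000, -2.00000, -2.00000); divide by 8.00000 → v1 = (1.00000, -0.25000, -0.25000)
Kv1 = (9.00000, -3.75000, -4.50000); divide by 9.00000 → v2 = (1.00000, -0.41667, -0.50000)
Requested entry of v2: -30/72 = -0.4167

-0.4167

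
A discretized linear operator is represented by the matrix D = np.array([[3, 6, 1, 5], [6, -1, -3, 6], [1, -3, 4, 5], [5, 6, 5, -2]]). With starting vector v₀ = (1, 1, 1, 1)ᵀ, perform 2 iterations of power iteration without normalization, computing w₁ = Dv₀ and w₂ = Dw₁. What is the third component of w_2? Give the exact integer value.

w1 = Dv₀ = (3·1 + 6·1 + 1·1 + 5·1; 6·1 + (-1)·1 + (-3)·1 + 6·1; 1·1 + (-3)·1 + 4·1 + 5·1; 5·1 + 6·1 + 5·1 + (-2)·1) = (15, 8, 7, 14)
w2 = Dw1 = (3·15 + 6·8 + 1·7 + 5·14; 6·15 + (-1)·8 + (-3)·7 + 6·14; 1·15 + (-3)·8 + 4·7 + 5·14; 5·15 + 6·8 + 5·7 + (-2)·14) = (170, 145, 89, 130)
The requested component of w2 is 89.

89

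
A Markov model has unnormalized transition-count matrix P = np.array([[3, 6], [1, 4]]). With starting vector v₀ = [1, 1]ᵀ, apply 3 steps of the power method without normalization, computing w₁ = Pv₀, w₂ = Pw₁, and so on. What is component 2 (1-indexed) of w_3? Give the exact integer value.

173

w1 = Pv₀ = (9, 5)
w2 = Pw1 = (57, 29)
w3 = Pw2 = (345, 173)
The requested component of w3 is 173.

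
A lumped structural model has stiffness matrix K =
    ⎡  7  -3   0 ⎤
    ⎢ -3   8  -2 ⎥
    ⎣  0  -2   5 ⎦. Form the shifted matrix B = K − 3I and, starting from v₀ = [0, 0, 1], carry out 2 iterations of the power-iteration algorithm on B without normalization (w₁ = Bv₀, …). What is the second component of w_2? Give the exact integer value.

-14

B = K − 3I has rows (4, -3, 0); (-3, 5, -2); (0, -2, 2)
w1 = Bv₀ = (4·0 + (-3)·0 + 0·1; (-3)·0 + 5·0 + (-2)·1; 0·0 + (-2)·0 + 2·1) = (0, -2, 2)
w2 = Bw1 = (4·0 + (-3)·(-2) + 0·2; (-3)·0 + 5·(-2) + (-2)·2; 0·0 + (-2)·(-2) + 2·2) = (6, -14, 8)
Requested component of w2: -14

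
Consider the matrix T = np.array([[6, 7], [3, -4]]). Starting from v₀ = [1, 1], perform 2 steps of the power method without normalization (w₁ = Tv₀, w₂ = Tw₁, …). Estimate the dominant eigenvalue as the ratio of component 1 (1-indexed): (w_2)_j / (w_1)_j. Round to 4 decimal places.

w1 = Tv₀ = (6·1 + 7·1; 3·1 + (-4)·1) = (13, -1)
w2 = Tw1 = (6·13 + 7·(-1); 3·13 + (-4)·(-1)) = (71, 43)
Ratio at component: 71 / 13 = 5.4615

λ ≈ 5.4615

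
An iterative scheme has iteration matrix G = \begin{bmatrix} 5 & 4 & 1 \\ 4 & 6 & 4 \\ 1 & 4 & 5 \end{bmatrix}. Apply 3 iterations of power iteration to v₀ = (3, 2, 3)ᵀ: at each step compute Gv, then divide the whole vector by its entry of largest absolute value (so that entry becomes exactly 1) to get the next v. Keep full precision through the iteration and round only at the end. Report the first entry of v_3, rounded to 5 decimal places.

Gv0 = (26.000000, 36.000000, 26.000000); divide by 36.000000 → v1 = (0.722222, 1.000000, 0.722222)
Gv1 = (8.333333, 11.777778, 8.333333); divide by 11.777778 → v2 = (0.707547, 1.000000, 0.707547)
Gv2 = (8.245283, 11.660377, 8.245283); divide by 11.660377 → v3 = (0.707120, 1.000000, 0.707120)
Requested entry of v3: 3496/4944 = 0.70712

0.70712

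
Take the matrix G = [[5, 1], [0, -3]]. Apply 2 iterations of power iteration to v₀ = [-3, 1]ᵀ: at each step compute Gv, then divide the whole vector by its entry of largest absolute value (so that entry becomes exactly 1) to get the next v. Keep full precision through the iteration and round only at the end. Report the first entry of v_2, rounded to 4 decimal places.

1.0000

Gv0 = (-14.00000, -3.00000); divide by -14.00000 → v1 = (1.00000, 0.21429)
Gv1 = (5.21429, -0.64286); divide by 5.21429 → v2 = (1.00000, -0.12329)
Requested entry of v2: -73/-73 = 1.0000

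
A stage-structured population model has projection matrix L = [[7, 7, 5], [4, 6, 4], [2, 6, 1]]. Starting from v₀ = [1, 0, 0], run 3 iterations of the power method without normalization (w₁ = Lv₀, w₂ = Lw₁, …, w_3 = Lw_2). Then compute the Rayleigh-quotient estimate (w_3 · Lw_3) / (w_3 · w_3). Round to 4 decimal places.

w1 = Lv₀ = (7·1 + 7·0 + 5·0; 4·1 + 6·0 + 4·0; 2·1 + 6·0 + 1·0) = (7, 4, 2)
w2 = Lw1 = (7·7 + 7·4 + 5·2; 4·7 + 6·4 + 4·2; 2·7 + 6·4 + 1·2) = (87, 60, 40)
w3 = Lw2 = (1229, 868, 574)
Lw3 = (17549, 12420, 8240)
w3·Lw3 = 1229·17549 + 868·12420 + 574·8240 = 37078041; w3·w3 = 1229·1229 + 868·868 + 574·574 = 2593341
λ ≈ 37078041/2593341 = 14.2974

14.2974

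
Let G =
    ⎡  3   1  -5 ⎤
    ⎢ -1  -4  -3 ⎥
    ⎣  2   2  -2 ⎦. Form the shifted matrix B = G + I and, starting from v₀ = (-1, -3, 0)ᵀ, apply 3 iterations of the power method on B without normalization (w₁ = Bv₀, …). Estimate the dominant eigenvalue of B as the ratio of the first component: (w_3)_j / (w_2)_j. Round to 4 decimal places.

B = G + I has rows (4, 1, -5); (-1, -3, -3); (2, 2, -1)
w1 = Bv₀ = (4·(-1) + 1·(-3) + (-5)·0; (-1)·(-1) + (-3)·(-3) + (-3)·0; 2·(-1) + 2·(-3) + (-1)·0) = (-7, 10, -8)
w2 = Bw1 = (4·(-7) + 1·10 + (-5)·(-8); (-1)·(-7) + (-3)·10 + (-3)·(-8); 2·(-7) + 2·10 + (-1)·(-8)) = (22, 1, 14)
w3 = Bw2 = (19, -67, 32)
Ratio: 19/22 = 0.8636

0.8636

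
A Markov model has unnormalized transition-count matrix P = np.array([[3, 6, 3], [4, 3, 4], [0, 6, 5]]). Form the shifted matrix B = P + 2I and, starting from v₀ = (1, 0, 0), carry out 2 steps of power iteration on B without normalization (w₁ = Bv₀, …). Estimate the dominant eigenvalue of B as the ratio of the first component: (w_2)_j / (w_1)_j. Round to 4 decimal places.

9.8000

B = P + 2I has rows (5, 6, 3); (4, 5, 4); (0, 6, 7)
w1 = Bv₀ = (5, 4, 0)
w2 = Bw1 = (49, 40, 24)
Ratio: 49/5 = 9.8000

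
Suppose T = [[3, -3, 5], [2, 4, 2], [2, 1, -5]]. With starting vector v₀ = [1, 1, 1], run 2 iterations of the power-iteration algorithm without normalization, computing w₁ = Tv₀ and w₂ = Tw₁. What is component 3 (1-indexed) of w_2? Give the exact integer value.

28

w1 = Tv₀ = (5, 8, -2)
w2 = Tw1 = (-19, 38, 28)
The requested component of w2 is 28.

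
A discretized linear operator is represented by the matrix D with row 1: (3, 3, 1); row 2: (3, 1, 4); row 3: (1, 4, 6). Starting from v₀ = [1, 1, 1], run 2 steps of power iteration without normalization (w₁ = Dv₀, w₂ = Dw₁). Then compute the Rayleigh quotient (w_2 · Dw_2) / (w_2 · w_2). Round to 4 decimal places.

λ ≈ 9.1583

w1 = Dv₀ = (3·1 + 3·1 + 1·1; 3·1 + 1·1 + 4·1; 1·1 + 4·1 + 6·1) = (7, 8, 11)
w2 = Dw1 = (3·7 + 3·8 + 1·11; 3·7 + 1·8 + 4·11; 1·7 + 4·8 + 6·11) = (56, 73, 105)
Dw2 = (492, 661, 978)
w2·Dw2 = 56·492 + 73·661 + 105·978 = 178495; w2·w2 = 56·56 + 73·73 + 105·105 = 19490
λ ≈ 178495/19490 = 9.1583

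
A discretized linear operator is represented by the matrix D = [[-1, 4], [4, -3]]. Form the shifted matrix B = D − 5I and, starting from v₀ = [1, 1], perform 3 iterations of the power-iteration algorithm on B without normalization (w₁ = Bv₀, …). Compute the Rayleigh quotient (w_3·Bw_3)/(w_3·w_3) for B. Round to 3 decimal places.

B = D − 5I has rows (-6, 4); (4, -8)
w1 = Bv₀ = ((-6)·1 + 4·1; 4·1 + (-8)·1) = (-2, -4)
w2 = Bw1 = ((-6)·(-2) + 4·(-4); 4·(-2) + (-8)·(-4)) = (-4, 24)
w3 = Bw2 = (120, -208)
Bw3 = (-1552, 2144)
w3·Bw3 = -632192; w3·w3 = 57664; μ ≈ -632192/57664 = -10.963

μ ≈ -10.963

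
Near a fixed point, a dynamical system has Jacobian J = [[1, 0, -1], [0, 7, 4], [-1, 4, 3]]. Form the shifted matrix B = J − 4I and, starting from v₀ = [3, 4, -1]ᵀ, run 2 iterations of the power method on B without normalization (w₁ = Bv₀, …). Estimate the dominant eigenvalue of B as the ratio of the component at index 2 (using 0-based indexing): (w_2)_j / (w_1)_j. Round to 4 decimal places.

μ ≈ 1.8571

B = J − 4I has rows (-3, 0, -1); (0, 3, 4); (-1, 4, -1)
w1 = Bv₀ = (-8, 8, 14)
w2 = Bw1 = (10, 80, 26)
Ratio: 26/14 = 1.8571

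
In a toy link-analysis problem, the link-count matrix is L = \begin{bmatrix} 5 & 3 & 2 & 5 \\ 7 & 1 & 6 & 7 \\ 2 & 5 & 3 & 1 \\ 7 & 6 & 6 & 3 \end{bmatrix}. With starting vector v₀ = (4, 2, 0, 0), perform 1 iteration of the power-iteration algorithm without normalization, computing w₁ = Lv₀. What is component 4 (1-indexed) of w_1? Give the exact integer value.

w1 = Lv₀ = (5·4 + 3·2 + 2·0 + 5·0; 7·4 + 1·2 + 6·0 + 7·0; 2·4 + 5·2 + 3·0 + 1·0; 7·4 + 6·2 + 6·0 + 3·0) = (26, 30, 18, 40)
The requested component of w1 is 40.

40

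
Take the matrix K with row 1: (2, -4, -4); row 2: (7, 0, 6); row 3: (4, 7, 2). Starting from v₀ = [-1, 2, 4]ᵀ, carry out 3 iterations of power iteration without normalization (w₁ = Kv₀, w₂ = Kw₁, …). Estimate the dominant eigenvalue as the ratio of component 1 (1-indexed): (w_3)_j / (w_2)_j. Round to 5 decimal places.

w1 = Kv₀ = (-26, 17, 18)
w2 = Kw1 = (-192, -74, 51)
w3 = Kw2 = (-292, -1038, -1184)
Ratio at component: -292 / -192 = 1.52083

λ ≈ 1.52083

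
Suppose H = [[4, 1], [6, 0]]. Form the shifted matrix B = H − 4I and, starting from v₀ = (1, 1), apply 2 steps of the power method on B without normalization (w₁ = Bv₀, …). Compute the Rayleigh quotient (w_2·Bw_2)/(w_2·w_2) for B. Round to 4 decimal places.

B = H − 4I has rows (0, 1); (6, -4)
w1 = Bv₀ = (1, 2)
w2 = Bw1 = (2, -2)
Bw2 = (-2, 20)
w2·Bw2 = -44; w2·w2 = 8; μ ≈ -44/8 = -5.5000

μ ≈ -5.5000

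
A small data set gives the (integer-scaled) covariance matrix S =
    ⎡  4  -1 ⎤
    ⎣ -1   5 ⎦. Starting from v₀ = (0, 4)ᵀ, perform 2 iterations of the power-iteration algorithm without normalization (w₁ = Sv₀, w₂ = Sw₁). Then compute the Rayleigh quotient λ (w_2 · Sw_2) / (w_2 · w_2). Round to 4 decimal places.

w1 = Sv₀ = (4·0 + (-1)·4; (-1)·0 + 5·4) = (-4, 20)
w2 = Sw1 = (4·(-4) + (-1)·20; (-1)·(-4) + 5·20) = (-36, 104)
Sw2 = (-248, 556)
w2·Sw2 = (-36)·(-248) + 104·556 = 66752; w2·w2 = (-36)·(-36) + 104·104 = 12112
λ ≈ 66752/12112 = 5.5112

λ ≈ 5.5112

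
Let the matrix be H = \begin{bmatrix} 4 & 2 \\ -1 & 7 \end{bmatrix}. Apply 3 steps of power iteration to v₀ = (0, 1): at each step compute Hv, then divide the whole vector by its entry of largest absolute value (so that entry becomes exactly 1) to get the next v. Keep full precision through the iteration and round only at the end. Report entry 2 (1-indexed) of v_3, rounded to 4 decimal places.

1.0000

Hv0 = (2.00000, 7.00000); divide by 7.00000 → v1 = (0.28571, 1.00000)
Hv1 = (3.14286, 6.71429); divide by 6.71429 → v2 = (0.46809, 1.00000)
Hv2 = (3.87234, 6.53191); divide by 6.53191 → v3 = (0.59283, 1.00000)
Requested entry of v3: 307/307 = 1.0000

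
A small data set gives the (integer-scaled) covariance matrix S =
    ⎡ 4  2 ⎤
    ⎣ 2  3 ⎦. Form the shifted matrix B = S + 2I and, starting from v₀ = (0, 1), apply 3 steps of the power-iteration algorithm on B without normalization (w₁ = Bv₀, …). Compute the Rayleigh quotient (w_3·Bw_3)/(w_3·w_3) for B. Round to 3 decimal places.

B = S + 2I has rows (6, 2); (2, 5)
w1 = Bv₀ = (6·0 + 2·1; 2·0 + 5·1) = (2, 5)
w2 = Bw1 = (6·2 + 2·5; 2·2 + 5·5) = (22, 29)
w3 = Bw2 = (190, 189)
Bw3 = (1518, 1325)
w3·Bw3 = 538845; w3·w3 = 71821; μ ≈ 538845/71821 = 7.503

μ ≈ 7.503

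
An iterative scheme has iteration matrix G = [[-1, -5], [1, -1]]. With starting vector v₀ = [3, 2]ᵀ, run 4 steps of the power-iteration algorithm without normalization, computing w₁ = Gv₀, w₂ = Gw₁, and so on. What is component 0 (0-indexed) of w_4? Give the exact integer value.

-172

w1 = Gv₀ = (-13, 1)
w2 = Gw1 = (8, -14)
w3 = Gw2 = (62, 22)
w4 = Gw3 = (-172, 40)
The requested component of w4 is -172.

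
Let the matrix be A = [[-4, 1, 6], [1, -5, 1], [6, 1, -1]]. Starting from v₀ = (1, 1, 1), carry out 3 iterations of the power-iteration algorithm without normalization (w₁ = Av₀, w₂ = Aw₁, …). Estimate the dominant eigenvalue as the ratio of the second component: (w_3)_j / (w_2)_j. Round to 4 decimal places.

w1 = Av₀ = ((-4)·1 + 1·1 + 6·1; 1·1 + (-5)·1 + 1·1; 6·1 + 1·1 + (-1)·1) = (3, -3, 6)
w2 = Aw1 = ((-4)·3 + 1·(-3) + 6·6; 1·3 + (-5)·(-3) + 1·6; 6·3 + 1·(-3) + (-1)·6) = (21, 24, 9)
w3 = Aw2 = (-6, -90, 141)
Ratio at component: -90 / 24 = -3.7500

λ ≈ -3.7500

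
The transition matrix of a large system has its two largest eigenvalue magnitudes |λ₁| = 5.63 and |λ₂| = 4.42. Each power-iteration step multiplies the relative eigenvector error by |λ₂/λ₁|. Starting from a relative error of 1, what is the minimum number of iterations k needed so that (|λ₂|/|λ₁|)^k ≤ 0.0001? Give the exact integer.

39

|λ₂/λ₁| = 4.42/5.63 = 0.78508
Need k ≥ ln(0.0001) / ln(0.78508) = -9.2103 / -0.2420 ≈ 38.064
Smallest integer k satisfying the bound: 39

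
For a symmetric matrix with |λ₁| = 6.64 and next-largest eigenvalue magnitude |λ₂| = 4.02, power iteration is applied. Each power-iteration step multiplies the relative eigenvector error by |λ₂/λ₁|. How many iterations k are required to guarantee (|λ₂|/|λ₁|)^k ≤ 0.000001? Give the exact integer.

|λ₂/λ₁| = 4.02/6.64 = 0.60542
Need k ≥ ln(0.000001) / ln(0.60542) = -13.8155 / -0.5018 ≈ 27.530
Smallest integer k satisfying the bound: 28

28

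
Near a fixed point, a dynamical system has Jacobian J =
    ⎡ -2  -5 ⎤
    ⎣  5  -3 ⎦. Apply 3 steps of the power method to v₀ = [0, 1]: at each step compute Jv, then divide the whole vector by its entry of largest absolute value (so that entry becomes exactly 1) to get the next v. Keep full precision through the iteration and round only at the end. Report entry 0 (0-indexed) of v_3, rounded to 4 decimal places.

0.1734

Jv0 = (-5.00000, -3.00000); divide by -5.00000 → v1 = (1.00000, 0.60000)
Jv1 = (-5.00000, 3.20000); divide by -5.00000 → v2 = (1.00000, -0.64000)
Jv2 = (1.20000, 6.92000); divide by 6.92000 → v3 = (0.17341, 1.00000)
Requested entry of v3: 30/173 = 0.1734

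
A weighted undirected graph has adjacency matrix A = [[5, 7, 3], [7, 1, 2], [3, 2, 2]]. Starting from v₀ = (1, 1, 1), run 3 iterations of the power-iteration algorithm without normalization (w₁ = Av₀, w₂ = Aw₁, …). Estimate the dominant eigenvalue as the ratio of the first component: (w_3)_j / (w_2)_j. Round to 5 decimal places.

λ ≈ 11.86747

w1 = Av₀ = (15, 10, 7)
w2 = Aw1 = (166, 129, 79)
w3 = Aw2 = (1970, 1449, 914)
Ratio at component: 1970 / 166 = 11.86747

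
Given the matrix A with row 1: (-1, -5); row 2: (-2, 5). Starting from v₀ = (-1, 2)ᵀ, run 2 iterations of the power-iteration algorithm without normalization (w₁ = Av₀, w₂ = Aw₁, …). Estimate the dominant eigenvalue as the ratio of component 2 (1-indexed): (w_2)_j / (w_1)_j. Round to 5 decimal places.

λ ≈ 6.50000

w1 = Av₀ = (-9, 12)
w2 = Aw1 = (-51, 78)
Ratio at component: 78 / 12 = 6.50000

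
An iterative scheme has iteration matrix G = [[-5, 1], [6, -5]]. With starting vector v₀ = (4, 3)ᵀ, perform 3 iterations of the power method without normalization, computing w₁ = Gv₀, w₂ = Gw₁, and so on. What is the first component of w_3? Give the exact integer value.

-617

w1 = Gv₀ = ((-5)·4 + 1·3; 6·4 + (-5)·3) = (-17, 9)
w2 = Gw1 = ((-5)·(-17) + 1·9; 6·(-17) + (-5)·9) = (94, -147)
w3 = Gw2 = (-617, 1299)
The requested component of w3 is -617.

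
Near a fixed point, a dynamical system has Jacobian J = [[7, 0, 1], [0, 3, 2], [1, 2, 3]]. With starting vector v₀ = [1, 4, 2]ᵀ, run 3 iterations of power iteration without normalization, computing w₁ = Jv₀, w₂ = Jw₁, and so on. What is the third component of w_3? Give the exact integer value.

492

w1 = Jv₀ = (7·1 + 0·4 + 1·2; 0·1 + 3·4 + 2·2; 1·1 + 2·4 + 3·2) = (9, 16, 15)
w2 = Jw1 = (7·9 + 0·16 + 1·15; 0·9 + 3·16 + 2·15; 1·9 + 2·16 + 3·15) = (78, 78, 86)
w3 = Jw2 = (632, 406, 492)
The requested component of w3 is 492.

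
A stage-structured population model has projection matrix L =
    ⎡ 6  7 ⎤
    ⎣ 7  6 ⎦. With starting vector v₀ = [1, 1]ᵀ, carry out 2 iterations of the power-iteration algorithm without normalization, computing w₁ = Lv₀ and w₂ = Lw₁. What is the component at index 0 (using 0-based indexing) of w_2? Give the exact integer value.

169

w1 = Lv₀ = (6·1 + 7·1; 7·1 + 6·1) = (13, 13)
w2 = Lw1 = (6·13 + 7·13; 7·13 + 6·13) = (169, 169)
The requested component of w2 is 169.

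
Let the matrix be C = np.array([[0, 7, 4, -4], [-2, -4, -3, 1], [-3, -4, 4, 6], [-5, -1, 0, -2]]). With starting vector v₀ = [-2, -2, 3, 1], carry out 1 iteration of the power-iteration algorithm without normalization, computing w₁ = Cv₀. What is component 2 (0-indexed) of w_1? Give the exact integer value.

32

w1 = Cv₀ = (0·(-2) + 7·(-2) + 4·3 + (-4)·1; (-2)·(-2) + (-4)·(-2) + (-3)·3 + 1·1; (-3)·(-2) + (-4)·(-2) + 4·3 + 6·1; (-5)·(-2) + (-1)·(-2) + 0·3 + (-2)·1) = (-6, 4, 32, 10)
The requested component of w1 is 32.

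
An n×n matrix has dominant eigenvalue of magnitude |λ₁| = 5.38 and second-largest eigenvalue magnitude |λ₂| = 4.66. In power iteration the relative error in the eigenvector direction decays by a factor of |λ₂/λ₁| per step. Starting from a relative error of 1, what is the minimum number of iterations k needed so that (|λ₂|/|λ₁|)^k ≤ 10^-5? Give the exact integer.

|λ₂/λ₁| = 4.66/5.38 = 0.86617
Need k ≥ ln(10^-5) / ln(0.86617) = -11.5129 / -0.1437 ≈ 80.133
Smallest integer k satisfying the bound: 81

81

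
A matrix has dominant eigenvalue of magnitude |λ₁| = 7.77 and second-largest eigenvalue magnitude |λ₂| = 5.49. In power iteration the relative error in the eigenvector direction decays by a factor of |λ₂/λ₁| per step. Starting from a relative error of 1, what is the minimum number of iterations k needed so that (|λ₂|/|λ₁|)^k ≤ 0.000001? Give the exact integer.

|λ₂/λ₁| = 5.49/7.77 = 0.70656
Need k ≥ ln(0.000001) / ln(0.70656) = -13.8155 / -0.3473 ≈ 39.775
Smallest integer k satisfying the bound: 40

40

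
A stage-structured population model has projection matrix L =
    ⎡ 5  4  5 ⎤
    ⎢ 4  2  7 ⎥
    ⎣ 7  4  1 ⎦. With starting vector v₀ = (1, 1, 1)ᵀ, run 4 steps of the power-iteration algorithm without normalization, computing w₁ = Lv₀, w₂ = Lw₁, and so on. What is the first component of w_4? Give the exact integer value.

w1 = Lv₀ = (14, 13, 12)
w2 = Lw1 = (182, 166, 162)
w3 = Lw2 = (2384, 2194, 2100)
w4 = Lw3 = (31196, 28624, 27564)
The requested component of w4 is 31196.

31196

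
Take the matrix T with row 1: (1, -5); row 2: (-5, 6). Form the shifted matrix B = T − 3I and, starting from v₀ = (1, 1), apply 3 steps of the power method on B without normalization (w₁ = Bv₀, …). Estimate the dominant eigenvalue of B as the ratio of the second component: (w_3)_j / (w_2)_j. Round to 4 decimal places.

μ ≈ -1.1379

B = T − 3I has rows (-2, -5); (-5, 3)
w1 = Bv₀ = ((-2)·1 + (-5)·1; (-5)·1 + 3·1) = (-7, -2)
w2 = Bw1 = ((-2)·(-7) + (-5)·(-2); (-5)·(-7) + 3·(-2)) = (24, 29)
w3 = Bw2 = (-193, -33)
Ratio: -33/29 = -1.1379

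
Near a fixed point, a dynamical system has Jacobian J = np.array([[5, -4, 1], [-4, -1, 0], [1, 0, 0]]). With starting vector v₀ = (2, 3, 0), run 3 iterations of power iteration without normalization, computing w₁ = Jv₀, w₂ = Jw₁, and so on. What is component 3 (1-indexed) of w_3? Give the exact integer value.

w1 = Jv₀ = (-2, -11, 2)
w2 = Jw1 = (36, 19, -2)
w3 = Jw2 = (102, -163, 36)
The requested component of w3 is 36.

36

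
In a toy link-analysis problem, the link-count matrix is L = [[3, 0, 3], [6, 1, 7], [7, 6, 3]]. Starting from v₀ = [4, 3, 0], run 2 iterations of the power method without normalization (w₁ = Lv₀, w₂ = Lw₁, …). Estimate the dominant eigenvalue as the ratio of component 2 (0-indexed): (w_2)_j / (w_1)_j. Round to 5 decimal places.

8.34783

w1 = Lv₀ = (3·4 + 0·3 + 3·0; 6·4 + 1·3 + 7·0; 7·4 + 6·3 + 3·0) = (12, 27, 46)
w2 = Lw1 = (3·12 + 0·27 + 3·46; 6·12 + 1·27 + 7·46; 7·12 + 6·27 + 3·46) = (174, 421, 384)
Ratio at component: 384 / 46 = 8.34783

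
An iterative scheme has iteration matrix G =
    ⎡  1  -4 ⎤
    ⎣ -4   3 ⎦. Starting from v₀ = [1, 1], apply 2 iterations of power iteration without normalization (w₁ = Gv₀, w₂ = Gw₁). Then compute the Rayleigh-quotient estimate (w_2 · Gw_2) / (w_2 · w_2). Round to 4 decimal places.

2.0976

w1 = Gv₀ = (1·1 + (-4)·1; (-4)·1 + 3·1) = (-3, -1)
w2 = Gw1 = (1·(-3) + (-4)·(-1); (-4)·(-3) + 3·(-1)) = (1, 9)
Gw2 = (-35, 23)
w2·Gw2 = 1·(-35) + 9·23 = 172; w2·w2 = 1·1 + 9·9 = 82
λ ≈ 172/82 = 2.0976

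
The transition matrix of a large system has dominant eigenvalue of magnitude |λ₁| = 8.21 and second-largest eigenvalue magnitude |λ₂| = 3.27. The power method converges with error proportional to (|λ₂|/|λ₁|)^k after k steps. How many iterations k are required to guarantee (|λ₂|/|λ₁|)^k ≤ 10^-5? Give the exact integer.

|λ₂/λ₁| = 3.27/8.21 = 0.39829
Need k ≥ ln(10^-5) / ln(0.39829) = -11.5129 / -0.9206 ≈ 12.506
Smallest integer k satisfying the bound: 13

13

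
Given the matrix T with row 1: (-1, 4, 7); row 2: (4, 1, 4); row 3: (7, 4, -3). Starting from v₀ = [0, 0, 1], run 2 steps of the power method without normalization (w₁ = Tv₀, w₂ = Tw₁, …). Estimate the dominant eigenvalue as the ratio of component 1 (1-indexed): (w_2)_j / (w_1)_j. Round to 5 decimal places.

-1.71429

w1 = Tv₀ = ((-1)·0 + 4·0 + 7·1; 4·0 + 1·0 + 4·1; 7·0 + 4·0 + (-3)·1) = (7, 4, -3)
w2 = Tw1 = ((-1)·7 + 4·4 + 7·(-3); 4·7 + 1·4 + 4·(-3); 7·7 + 4·4 + (-3)·(-3)) = (-12, 20, 74)
Ratio at component: -12 / 7 = -1.71429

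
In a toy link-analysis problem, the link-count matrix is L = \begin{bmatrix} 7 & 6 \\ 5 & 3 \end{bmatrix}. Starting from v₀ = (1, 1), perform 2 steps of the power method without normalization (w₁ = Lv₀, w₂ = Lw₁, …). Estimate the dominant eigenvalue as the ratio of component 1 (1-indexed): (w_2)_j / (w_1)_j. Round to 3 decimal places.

w1 = Lv₀ = (7·1 + 6·1; 5·1 + 3·1) = (13, 8)
w2 = Lw1 = (7·13 + 6·8; 5·13 + 3·8) = (139, 89)
Ratio at component: 139 / 13 = 10.692

λ ≈ 10.692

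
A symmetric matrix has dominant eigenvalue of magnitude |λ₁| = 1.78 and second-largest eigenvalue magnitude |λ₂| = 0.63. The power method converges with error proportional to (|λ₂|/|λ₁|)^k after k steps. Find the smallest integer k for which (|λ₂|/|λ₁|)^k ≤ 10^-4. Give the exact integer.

|λ₂/λ₁| = 0.63/1.78 = 0.35393
Need k ≥ ln(10^-4) / ln(0.35393) = -9.2103 / -1.0386 ≈ 8.868
Smallest integer k satisfying the bound: 9

9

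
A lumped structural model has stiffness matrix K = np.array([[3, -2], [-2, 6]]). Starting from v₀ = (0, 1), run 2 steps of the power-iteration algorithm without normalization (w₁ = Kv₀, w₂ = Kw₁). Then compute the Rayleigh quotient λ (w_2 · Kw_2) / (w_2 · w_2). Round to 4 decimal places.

w1 = Kv₀ = (3·0 + (-2)·1; (-2)·0 + 6·1) = (-2, 6)
w2 = Kw1 = (3·(-2) + (-2)·6; (-2)·(-2) + 6·6) = (-18, 40)
Kw2 = (-134, 276)
w2·Kw2 = (-18)·(-134) + 40·276 = 13452; w2·w2 = (-18)·(-18) + 40·40 = 1924
λ ≈ 13452/1924 = 6.9917

6.9917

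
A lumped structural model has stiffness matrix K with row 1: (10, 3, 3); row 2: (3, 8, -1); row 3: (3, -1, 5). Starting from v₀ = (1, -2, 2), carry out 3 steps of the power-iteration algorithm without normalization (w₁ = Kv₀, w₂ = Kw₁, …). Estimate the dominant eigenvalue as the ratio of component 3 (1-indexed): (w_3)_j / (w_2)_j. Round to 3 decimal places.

8.375

w1 = Kv₀ = (10·1 + 3·(-2) + 3·2; 3·1 + 8·(-2) + (-1)·2; 3·1 + (-1)·(-2) + 5·2) = (10, -15, 15)
w2 = Kw1 = (10·10 + 3·(-15) + 3·15; 3·10 + 8·(-15) + (-1)·15; 3·10 + (-1)·(-15) + 5·15) = (100, -105, 120)
w3 = Kw2 = (1045, -660, 1005)
Ratio at component: 1005 / 120 = 8.375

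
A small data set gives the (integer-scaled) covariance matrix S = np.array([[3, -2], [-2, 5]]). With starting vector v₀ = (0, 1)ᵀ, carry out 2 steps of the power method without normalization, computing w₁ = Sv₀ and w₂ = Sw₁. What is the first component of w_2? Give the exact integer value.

w1 = Sv₀ = (3·0 + (-2)·1; (-2)·0 + 5·1) = (-2, 5)
w2 = Sw1 = (3·(-2) + (-2)·5; (-2)·(-2) + 5·5) = (-16, 29)
The requested component of w2 is -16.

-16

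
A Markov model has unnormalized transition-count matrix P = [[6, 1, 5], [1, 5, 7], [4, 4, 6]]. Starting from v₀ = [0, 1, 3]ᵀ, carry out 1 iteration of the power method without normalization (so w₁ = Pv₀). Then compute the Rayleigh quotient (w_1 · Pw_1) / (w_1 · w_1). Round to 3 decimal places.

w1 = Pv₀ = (16, 26, 22)
Pw1 = (232, 300, 300)
w1·Pw1 = 16·232 + 26·300 + 22·300 = 18112; w1·w1 = 16·16 + 26·26 + 22·22 = 1416
λ ≈ 18112/1416 = 12.791

12.791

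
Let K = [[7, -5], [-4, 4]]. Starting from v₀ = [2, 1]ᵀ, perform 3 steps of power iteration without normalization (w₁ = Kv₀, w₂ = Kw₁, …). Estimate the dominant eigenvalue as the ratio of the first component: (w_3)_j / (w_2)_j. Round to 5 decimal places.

10.13253

w1 = Kv₀ = (7·2 + (-5)·1; (-4)·2 + 4·1) = (9, -4)
w2 = Kw1 = (7·9 + (-5)·(-4); (-4)·9 + 4·(-4)) = (83, -52)
w3 = Kw2 = (841, -540)
Ratio at component: 841 / 83 = 10.13253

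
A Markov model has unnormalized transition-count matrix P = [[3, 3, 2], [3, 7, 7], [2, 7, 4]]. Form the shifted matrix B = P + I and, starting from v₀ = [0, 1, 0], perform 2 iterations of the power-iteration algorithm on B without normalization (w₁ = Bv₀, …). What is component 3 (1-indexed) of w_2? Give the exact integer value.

97

B = P + I has rows (4, 3, 2); (3, 8, 7); (2, 7, 5)
w1 = Bv₀ = (4·0 + 3·1 + 2·0; 3·0 + 8·1 + 7·0; 2·0 + 7·1 + 5·0) = (3, 8, 7)
w2 = Bw1 = (4·3 + 3·8 + 2·7; 3·3 + 8·8 + 7·7; 2·3 + 7·8 + 5·7) = (50, 122, 97)
Requested component of w2: 97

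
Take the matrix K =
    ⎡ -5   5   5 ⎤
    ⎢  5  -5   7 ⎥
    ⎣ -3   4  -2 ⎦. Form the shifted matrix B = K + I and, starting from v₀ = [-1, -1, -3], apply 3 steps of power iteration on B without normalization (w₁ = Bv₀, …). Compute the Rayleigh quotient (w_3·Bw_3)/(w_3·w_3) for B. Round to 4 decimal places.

B = K + I has rows (-4, 5, 5); (5, -4, 7); (-3, 4, -1)
w1 = Bv₀ = (-16, -22, 2)
w2 = Bw1 = (-36, 22, -42)
w3 = Bw2 = (44, -562, 238)
Bw3 = (-1796, 4134, -2618)
w3·Bw3 = -3025416; w3·w3 = 374424; μ ≈ -3025416/374424 = -8.0802

-8.0802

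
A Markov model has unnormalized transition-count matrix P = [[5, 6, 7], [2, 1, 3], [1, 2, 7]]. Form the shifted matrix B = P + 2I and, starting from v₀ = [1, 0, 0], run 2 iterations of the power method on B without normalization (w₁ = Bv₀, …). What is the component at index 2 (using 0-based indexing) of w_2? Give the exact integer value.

B = P + 2I has rows (7, 6, 7); (2, 3, 3); (1, 2, 9)
w1 = Bv₀ = (7, 2, 1)
w2 = Bw1 = (68, 23, 20)
Requested component of w2: 20

20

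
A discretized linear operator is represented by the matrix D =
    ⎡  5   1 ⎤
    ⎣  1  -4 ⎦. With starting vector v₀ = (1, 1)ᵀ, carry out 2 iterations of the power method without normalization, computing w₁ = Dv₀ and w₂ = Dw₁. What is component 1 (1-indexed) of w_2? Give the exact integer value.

w1 = Dv₀ = (5·1 + 1·1; 1·1 + (-4)·1) = (6, -3)
w2 = Dw1 = (5·6 + 1·(-3); 1·6 + (-4)·(-3)) = (27, 18)
The requested component of w2 is 27.

27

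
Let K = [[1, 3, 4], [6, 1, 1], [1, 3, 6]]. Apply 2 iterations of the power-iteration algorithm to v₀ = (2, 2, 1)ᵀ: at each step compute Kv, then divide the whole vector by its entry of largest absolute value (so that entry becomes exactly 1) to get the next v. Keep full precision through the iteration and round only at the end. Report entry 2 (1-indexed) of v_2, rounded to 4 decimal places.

Kv0 = (12.00000, 15.00000, 14.00000); divide by 15.00000 → v1 = (0.80000, 1.00000, 0.93333)
Kv1 = (7.53333, 6.73333, 9.40000); divide by 9.40000 → v2 = (0.80142, 0.71631, 1.00000)
Requested entry of v2: 101/141 = 0.7163

0.7163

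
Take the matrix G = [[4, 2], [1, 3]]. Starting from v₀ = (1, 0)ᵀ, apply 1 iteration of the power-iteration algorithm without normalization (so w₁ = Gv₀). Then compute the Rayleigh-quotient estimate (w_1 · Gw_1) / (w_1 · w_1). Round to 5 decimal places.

λ ≈ 4.64706

w1 = Gv₀ = (4, 1)
Gw1 = (18, 7)
w1·Gw1 = 4·18 + 1·7 = 79; w1·w1 = 4·4 + 1·1 = 17
λ ≈ 79/17 = 4.64706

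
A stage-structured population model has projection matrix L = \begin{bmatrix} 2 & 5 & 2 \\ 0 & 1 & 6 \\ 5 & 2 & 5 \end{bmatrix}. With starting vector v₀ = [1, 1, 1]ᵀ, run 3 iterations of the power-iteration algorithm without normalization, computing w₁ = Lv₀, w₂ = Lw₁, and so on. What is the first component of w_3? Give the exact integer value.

787

w1 = Lv₀ = (9, 7, 12)
w2 = Lw1 = (77, 79, 119)
w3 = Lw2 = (787, 793, 1138)
The requested component of w3 is 787.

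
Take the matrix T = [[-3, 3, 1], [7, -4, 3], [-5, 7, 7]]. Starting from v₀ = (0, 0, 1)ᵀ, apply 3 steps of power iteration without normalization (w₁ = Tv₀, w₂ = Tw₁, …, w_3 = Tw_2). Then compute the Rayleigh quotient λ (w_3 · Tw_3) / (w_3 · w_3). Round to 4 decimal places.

8.7383

w1 = Tv₀ = (1, 3, 7)
w2 = Tw1 = (13, 16, 65)
w3 = Tw2 = (74, 222, 502)
Tw3 = (946, 1136, 4698)
w3·Tw3 = 74·946 + 222·1136 + 502·4698 = 2680592; w3·w3 = 74·74 + 222·222 + 502·502 = 306764
λ ≈ 2680592/306764 = 8.7383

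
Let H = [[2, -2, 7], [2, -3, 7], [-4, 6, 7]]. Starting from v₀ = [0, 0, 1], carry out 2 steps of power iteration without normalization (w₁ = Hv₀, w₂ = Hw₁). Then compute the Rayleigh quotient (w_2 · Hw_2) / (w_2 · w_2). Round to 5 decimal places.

λ ≈ 8.72289

w1 = Hv₀ = (7, 7, 7)
w2 = Hw1 = (49, 42, 63)
Hw2 = (455, 413, 497)
w2·Hw2 = 49·455 + 42·413 + 63·497 = 70952; w2·w2 = 49·49 + 42·42 + 63·63 = 8134
λ ≈ 70952/8134 = 8.72289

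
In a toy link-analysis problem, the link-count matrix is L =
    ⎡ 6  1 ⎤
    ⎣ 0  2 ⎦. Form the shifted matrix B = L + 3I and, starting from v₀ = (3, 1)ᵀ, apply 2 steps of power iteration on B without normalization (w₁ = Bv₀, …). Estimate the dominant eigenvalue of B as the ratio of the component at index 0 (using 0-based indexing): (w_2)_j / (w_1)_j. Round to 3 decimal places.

μ ≈ 9.179

B = L + 3I has rows (9, 1); (0, 5)
w1 = Bv₀ = (9·3 + 1·1; 0·3 + 5·1) = (28, 5)
w2 = Bw1 = (9·28 + 1·5; 0·28 + 5·5) = (257, 25)
Ratio: 257/28 = 9.179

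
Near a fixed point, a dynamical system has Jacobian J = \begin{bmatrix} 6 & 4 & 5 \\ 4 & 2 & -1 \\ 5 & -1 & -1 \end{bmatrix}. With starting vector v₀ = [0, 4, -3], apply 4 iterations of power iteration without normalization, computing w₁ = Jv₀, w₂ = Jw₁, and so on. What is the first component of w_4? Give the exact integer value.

w1 = Jv₀ = (6·0 + 4·4 + 5·(-3); 4·0 + 2·4 + (-1)·(-3); 5·0 + (-1)·4 + (-1)·(-3)) = (1, 11, -1)
w2 = Jw1 = (6·1 + 4·11 + 5·(-1); 4·1 + 2·11 + (-1)·(-1); 5·1 + (-1)·11 + (-1)·(-1)) = (45, 27, -5)
w3 = Jw2 = (353, 239, 203)
w4 = Jw3 = (4089, 1687, 1323)
The requested component of w4 is 4089.

4089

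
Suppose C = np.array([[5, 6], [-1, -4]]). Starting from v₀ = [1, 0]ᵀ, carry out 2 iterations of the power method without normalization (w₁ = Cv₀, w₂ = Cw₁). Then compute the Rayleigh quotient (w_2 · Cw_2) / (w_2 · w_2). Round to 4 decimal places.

4.7127

w1 = Cv₀ = (5·1 + 6·0; (-1)·1 + (-4)·0) = (5, -1)
w2 = Cw1 = (5·5 + 6·(-1); (-1)·5 + (-4)·(-1)) = (19, -1)
Cw2 = (89, -15)
w2·Cw2 = 19·89 + (-1)·(-15) = 1706; w2·w2 = 19·19 + (-1)·(-1) = 362
λ ≈ 1706/362 = 4.7127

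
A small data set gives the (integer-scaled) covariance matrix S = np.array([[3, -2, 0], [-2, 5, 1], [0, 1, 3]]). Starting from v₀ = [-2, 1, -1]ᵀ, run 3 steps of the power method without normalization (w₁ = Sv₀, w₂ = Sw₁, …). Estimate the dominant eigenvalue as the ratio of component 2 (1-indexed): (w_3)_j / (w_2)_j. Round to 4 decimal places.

w1 = Sv₀ = (-8, 8, -2)
w2 = Sw1 = (-40, 54, 2)
w3 = Sw2 = (-228, 352, 60)
Ratio at component: 352 / 54 = 6.5185

λ ≈ 6.5185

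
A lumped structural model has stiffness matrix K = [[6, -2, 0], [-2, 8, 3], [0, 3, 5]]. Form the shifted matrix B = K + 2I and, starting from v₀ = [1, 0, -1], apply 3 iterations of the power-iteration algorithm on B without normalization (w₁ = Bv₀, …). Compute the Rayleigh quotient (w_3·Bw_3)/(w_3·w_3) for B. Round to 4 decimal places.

μ ≈ 12.4175

B = K + 2I has rows (8, -2, 0); (-2, 10, 3); (0, 3, 7)
w1 = Bv₀ = (8, -5, -7)
w2 = Bw1 = (74, -87, -64)
w3 = Bw2 = (766, -1210, -709)
Bw3 = (8548, -15759, -8593)
w3·Bw3 = 31708595; w3·w3 = 2553537; μ ≈ 31708595/2553537 = 12.4175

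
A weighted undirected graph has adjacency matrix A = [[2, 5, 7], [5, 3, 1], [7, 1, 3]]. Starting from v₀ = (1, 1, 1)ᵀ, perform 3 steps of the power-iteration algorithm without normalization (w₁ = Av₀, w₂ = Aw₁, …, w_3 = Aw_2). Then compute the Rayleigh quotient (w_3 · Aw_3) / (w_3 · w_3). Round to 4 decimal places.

λ ≈ 11.6337

w1 = Av₀ = (14, 9, 11)
w2 = Aw1 = (150, 108, 140)
w3 = Aw2 = (1820, 1214, 1578)
Aw3 = (20756, 14320, 18688)
w3·Aw3 = 1820·20756 + 1214·14320 + 1578·18688 = 84650064; w3·w3 = 1820·1820 + 1214·1214 + 1578·1578 = 7276280
λ ≈ 84650064/7276280 = 11.6337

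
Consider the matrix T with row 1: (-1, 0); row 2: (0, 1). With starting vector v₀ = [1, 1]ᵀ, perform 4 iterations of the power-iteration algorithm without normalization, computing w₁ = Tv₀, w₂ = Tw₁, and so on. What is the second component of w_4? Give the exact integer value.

1

w1 = Tv₀ = (-1, 1)
w2 = Tw1 = (1, 1)
w3 = Tw2 = (-1, 1)
w4 = Tw3 = (1, 1)
The requested component of w4 is 1.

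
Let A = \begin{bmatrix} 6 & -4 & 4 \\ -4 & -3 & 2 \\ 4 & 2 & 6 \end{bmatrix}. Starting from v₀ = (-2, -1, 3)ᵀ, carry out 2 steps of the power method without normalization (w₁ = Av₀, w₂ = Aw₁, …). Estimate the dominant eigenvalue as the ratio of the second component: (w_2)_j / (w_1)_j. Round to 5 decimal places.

w1 = Av₀ = (6·(-2) + (-4)·(-1) + 4·3; (-4)·(-2) + (-3)·(-1) + 2·3; 4·(-2) + 2·(-1) + 6·3) = (4, 17, 8)
w2 = Aw1 = (6·4 + (-4)·17 + 4·8; (-4)·4 + (-3)·17 + 2·8; 4·4 + 2·17 + 6·8) = (-12, -51, 98)
Ratio at component: -51 / 17 = -3.00000

λ ≈ -3.00000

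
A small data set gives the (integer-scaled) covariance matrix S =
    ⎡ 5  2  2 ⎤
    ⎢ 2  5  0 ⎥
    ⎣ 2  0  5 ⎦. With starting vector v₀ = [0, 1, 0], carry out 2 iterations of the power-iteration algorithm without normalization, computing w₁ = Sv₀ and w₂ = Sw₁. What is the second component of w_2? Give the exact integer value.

w1 = Sv₀ = (2, 5, 0)
w2 = Sw1 = (20, 29, 4)
The requested component of w2 is 29.

29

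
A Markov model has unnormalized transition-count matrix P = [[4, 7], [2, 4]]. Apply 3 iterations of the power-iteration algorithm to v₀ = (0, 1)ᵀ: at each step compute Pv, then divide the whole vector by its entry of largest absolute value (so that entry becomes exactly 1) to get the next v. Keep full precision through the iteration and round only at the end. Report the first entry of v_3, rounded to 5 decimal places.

1.00000

Pv0 = (7.000000, 4.000000); divide by 7.000000 → v1 = (1.000000, 0.571429)
Pv1 = (8.000000, 4.285714); divide by 8.000000 → v2 = (1.000000, 0.535714)
Pv2 = (7.750000, 4.142857); divide by 7.750000 → v3 = (1.000000, 0.534562)
Requested entry of v3: 434/434 = 1.00000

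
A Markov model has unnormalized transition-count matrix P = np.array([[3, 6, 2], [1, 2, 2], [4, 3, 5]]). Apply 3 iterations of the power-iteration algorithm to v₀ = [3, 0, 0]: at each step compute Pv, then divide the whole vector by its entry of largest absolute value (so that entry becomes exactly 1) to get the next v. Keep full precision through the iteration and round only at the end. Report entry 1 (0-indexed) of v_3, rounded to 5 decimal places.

Pv0 = (9.000000, 3.000000, 12.000000); divide by 12.000000 → v1 = (0.750000, 0.250000, 1.000000)
Pv1 = (5.750000, 3.250000, 8.750000); divide by 8.750000 → v2 = (0.657143, 0.371429, 1.000000)
Pv2 = (6.200000, 3.400000, 8.742857); divide by 8.742857 → v3 = (0.709150, 0.388889, 1.000000)
Requested entry of v3: 357/918 = 0.38889

0.38889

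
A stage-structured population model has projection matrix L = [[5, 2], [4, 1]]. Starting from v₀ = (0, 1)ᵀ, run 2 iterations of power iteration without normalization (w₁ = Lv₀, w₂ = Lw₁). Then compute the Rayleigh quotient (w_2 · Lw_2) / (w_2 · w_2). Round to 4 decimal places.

w1 = Lv₀ = (2, 1)
w2 = Lw1 = (12, 9)
Lw2 = (78, 57)
w2·Lw2 = 12·78 + 9·57 = 1449; w2·w2 = 12·12 + 9·9 = 225
λ ≈ 1449/225 = 6.4400

λ ≈ 6.4400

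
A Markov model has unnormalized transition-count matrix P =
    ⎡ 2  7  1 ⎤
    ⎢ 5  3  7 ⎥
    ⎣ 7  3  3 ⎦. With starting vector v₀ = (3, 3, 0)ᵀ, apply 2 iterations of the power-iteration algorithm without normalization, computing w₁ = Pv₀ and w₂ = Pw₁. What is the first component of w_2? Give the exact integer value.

252

w1 = Pv₀ = (27, 24, 30)
w2 = Pw1 = (252, 417, 351)
The requested component of w2 is 252.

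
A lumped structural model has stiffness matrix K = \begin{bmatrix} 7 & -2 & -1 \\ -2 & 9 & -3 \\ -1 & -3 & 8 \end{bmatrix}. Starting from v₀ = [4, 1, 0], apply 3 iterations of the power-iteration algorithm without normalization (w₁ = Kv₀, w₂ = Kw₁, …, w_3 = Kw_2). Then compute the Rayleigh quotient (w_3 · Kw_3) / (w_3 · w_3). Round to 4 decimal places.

w1 = Kv₀ = (26, 1, -7)
w2 = Kw1 = (187, -22, -85)
w3 = Kw2 = (1438, -317, -801)
Kw3 = (11501, -3326, -6895)
w3·Kw3 = 1438·11501 + (-317)·(-3326) + (-801)·(-6895) = 23115675; w3·w3 = 1438·1438 + (-317)·(-317) + (-801)·(-801) = 2809934
λ ≈ 23115675/2809934 = 8.2264

8.2264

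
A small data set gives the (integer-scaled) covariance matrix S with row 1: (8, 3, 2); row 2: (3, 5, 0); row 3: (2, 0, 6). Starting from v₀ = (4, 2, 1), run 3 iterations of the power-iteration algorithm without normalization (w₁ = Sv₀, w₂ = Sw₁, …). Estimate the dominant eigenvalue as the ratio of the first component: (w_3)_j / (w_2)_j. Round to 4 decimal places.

λ ≈ 10.4589

w1 = Sv₀ = (40, 22, 14)
w2 = Sw1 = (414, 230, 164)
w3 = Sw2 = (4330, 2392, 1812)
Ratio at component: 4330 / 414 = 10.4589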